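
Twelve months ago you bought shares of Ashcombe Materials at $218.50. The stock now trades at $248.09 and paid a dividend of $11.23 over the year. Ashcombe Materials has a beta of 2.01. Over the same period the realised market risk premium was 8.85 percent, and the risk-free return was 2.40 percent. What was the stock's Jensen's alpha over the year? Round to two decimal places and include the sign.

Realised HPR = (P1 + D1 − P0) / P0 = (248.09 + 11.23 − 218.50) / 218.50 = 40.82 / 218.50 = 18.6819%
CAPM required = R_f + β·MRP = 2.40% + 2.01 × 8.85% = 20.1885%
α = realised − required = 18.6819% − 20.1885% = -1.51%

-1.51%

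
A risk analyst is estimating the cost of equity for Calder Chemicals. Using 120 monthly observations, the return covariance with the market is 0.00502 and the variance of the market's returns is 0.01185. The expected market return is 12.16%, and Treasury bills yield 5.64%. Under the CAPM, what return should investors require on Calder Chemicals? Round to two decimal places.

β = Cov(R_i, R_m) / Var(R_m) = 0.00502 / 0.01185 = 0.4236
MRP = 12.16% − 5.64% = 6.52%
E(R) = R_f + β × MRP = 5.64% + 0.4236 × 6.52% = 8.40%

8.40%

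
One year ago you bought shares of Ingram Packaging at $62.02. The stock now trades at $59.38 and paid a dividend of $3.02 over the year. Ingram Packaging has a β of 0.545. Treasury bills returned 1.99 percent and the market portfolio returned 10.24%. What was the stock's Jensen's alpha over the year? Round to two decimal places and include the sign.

Realised HPR = (P1 + D1 − P0) / P0 = (59.38 + 3.02 − 62.02) / 62.02 = 0.38 / 62.02 = 0.6127%
MRP = 10.24% − 1.99% = 8.25%
CAPM required = R_f + β·MRP = 1.99% + 0.545 × 8.25% = 6.48625%
α = realised − required = 0.6127% − 6.48625% = -5.87%

-5.87%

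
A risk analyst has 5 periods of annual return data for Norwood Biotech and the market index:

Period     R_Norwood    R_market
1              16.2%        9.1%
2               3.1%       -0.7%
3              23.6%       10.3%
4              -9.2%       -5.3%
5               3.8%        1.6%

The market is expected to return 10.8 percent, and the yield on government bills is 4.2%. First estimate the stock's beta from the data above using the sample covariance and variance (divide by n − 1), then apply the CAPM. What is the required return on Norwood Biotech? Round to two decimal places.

16.67%

Mean R_i = (16.2 + 3.1 + 23.6 − 9.2 + 3.8) / 5 = 7.5000%
Mean R_m = (9.1 − 0.7 + 10.3 − 5.3 + 1.6) / 5 = 3.0000%
Σ(R_i − R̄_i)(R_m − R̄_m) = 330.6700  ⇒  Cov = 330.6700 / 4 = 82.6675
Σ(R_m − R̄_m)² = 175.0400  ⇒  Var(R_m) = 175.0400 / 4 = 43.7600
β = Cov / Var(R_m) = 82.6675 / 43.7600 = 1.8891
MRP = 10.8% − 4.2% = 6.60%
E(R) = R_f + β × MRP = 4.2% + 1.8891 × 6.6% = 16.67%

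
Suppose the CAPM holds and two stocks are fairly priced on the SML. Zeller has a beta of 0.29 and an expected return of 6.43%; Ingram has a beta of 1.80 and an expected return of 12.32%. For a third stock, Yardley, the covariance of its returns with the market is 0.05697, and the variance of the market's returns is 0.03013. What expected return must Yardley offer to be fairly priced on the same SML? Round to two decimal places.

12.67%

MRP = (12.32% − 6.43%) / (1.80 − 0.29) = 3.9007%
R_f = 6.43% − 0.29 × 3.9007% = 5.2988%
β_Yardley = Cov / Var(R_m) = 0.05697 / 0.03013 = 1.8908
E(R_Yardley) = R_f + β × MRP = 5.2988% + 1.8908 × 3.9007% = 12.67%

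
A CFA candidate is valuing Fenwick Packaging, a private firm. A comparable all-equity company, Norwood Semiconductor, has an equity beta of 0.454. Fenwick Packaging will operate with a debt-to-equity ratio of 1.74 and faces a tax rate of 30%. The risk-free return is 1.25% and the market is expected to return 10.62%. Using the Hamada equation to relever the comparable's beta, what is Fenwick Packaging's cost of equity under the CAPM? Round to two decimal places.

β_L = β_U × [1 + (1 − t)(D/E)] = 0.454 × [1 + (1 − 0.30) × 1.74]
    = 0.454 × [1 + 0.70 × 1.74] = 0.454 × 2.2180 = 1.0070
MRP = 10.62% − 1.25% = 9.37%
E(R) = R_f + β_L × MRP = 1.25% + 1.0070 × 9.37% = 10.69%

10.69%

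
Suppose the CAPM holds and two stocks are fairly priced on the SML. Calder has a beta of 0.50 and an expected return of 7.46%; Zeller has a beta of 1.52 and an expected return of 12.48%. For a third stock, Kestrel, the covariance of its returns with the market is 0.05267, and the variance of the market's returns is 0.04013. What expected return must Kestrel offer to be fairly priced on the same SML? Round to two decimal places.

11.46%

MRP = (12.48% − 7.46%) / (1.52 − 0.50) = 4.9216%
R_f = 7.46% − 0.50 × 4.9216% = 4.9992%
β_Kestrel = Cov / Var(R_m) = 0.05267 / 0.04013 = 1.3125
E(R_Kestrel) = R_f + β × MRP = 4.9992% + 1.3125 × 4.9216% = 11.46%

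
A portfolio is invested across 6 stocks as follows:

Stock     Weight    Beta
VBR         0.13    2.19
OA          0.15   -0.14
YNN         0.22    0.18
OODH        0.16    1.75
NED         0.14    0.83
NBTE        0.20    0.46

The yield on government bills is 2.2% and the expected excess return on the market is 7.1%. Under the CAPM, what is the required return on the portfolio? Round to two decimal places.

7.82%

β_P = Σ w_i β_i = 0.13×2.19 + 0.15×-0.14 + 0.22×0.18 + 0.16×1.75 + 0.14×0.83 + 0.20×0.46 = 0.7915
E(R_P) = R_f + β_P × MRP = 2.2% + 0.7915 × 7.1% = 7.82%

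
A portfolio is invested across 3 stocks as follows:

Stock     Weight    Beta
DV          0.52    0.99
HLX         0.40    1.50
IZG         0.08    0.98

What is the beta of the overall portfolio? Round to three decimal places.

β_P = Σ w_i β_i = 0.52×0.99 + 0.40×1.50 + 0.08×0.98 = 1.1932

1.193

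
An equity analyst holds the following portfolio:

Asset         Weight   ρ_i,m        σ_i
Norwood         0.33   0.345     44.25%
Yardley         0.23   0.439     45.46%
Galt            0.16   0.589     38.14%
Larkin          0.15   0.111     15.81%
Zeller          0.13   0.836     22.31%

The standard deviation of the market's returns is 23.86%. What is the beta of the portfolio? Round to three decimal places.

β_Norwood = 0.345 × 44.25% / 23.86% = 0.6398
β_Yardley = 0.439 × 45.46% / 23.86% = 0.8364
β_Galt = 0.589 × 38.14% / 23.86% = 0.9415
β_Larkin = 0.111 × 15.81% / 23.86% = 0.0736
β_Zeller = 0.836 × 22.31% / 23.86% = 0.7817
β_P = Σ w_i β_i = 0.33×0.6398 + 0.23×0.8364 + 0.16×0.9415 + 0.15×0.0736 + 0.13×0.7817 = 0.6668

0.667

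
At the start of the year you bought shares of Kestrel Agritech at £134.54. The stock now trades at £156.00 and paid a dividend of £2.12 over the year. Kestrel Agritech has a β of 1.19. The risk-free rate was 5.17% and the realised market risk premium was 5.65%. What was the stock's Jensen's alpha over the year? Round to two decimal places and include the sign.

Realised HPR = (P1 + D1 − P0) / P0 = (156.00 + 2.12 − 134.54) / 134.54 = 23.58 / 134.54 = 17.5264%
CAPM required = R_f + β·MRP = 5.17% + 1.19 × 5.65% = 11.8935%
α = realised − required = 17.5264% − 11.8935% = +5.63%

+5.63%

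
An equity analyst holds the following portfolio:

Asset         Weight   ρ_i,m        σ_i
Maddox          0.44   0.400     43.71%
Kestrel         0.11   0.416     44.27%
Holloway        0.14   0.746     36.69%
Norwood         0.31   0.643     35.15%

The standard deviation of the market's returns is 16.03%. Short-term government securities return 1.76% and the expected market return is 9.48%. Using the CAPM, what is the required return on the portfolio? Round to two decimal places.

11.66%

β_Maddox = 0.400 × 43.71% / 16.03% = 1.0907
β_Kestrel = 0.416 × 44.27% / 16.03% = 1.1489
β_Holloway = 0.746 × 36.69% / 16.03% = 1.7075
β_Norwood = 0.643 × 35.15% / 16.03% = 1.4099
β_P = Σ w_i β_i = 0.44×1.0907 + 0.11×1.1489 + 0.14×1.7075 + 0.31×1.4099 = 1.2824
MRP = 9.48% − 1.76% = 7.72%
E(R_P) = R_f + β_P × MRP = 1.76% + 1.2824 × 7.72% = 11.66%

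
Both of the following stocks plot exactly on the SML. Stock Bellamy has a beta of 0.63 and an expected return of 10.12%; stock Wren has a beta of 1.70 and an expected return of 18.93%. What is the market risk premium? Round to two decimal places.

Both satisfy E(R) = R_f + β·MRP, so the slope of the SML is
MRP = (18.93% − 10.12%) / (1.70 − 0.63) = 8.81% / 1.07 = 8.2336%

8.23%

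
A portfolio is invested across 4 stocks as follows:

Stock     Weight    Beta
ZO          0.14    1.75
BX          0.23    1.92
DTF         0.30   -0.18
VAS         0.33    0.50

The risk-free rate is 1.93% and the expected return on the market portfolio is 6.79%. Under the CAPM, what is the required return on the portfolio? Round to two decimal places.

β_P = Σ w_i β_i = 0.14×1.75 + 0.23×1.92 + 0.30×-0.18 + 0.33×0.50 = 0.7976
MRP = 6.79% − 1.93% = 4.86%
E(R_P) = R_f + β_P × MRP = 1.93% + 0.7976 × 4.86% = 5.81%

5.81%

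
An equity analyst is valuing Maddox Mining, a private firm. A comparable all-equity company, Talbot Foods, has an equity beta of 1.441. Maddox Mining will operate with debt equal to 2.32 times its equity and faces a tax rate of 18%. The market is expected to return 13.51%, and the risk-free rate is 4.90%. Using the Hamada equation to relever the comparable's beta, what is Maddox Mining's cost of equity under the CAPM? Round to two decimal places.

40.91%

β_L = β_U × [1 + (1 − t)(D/E)] = 1.441 × [1 + (1 − 0.18) × 2.32]
    = 1.441 × [1 + 0.82 × 2.32] = 1.441 × 2.9024 = 4.1824
MRP = 13.51% − 4.90% = 8.61%
E(R) = R_f + β_L × MRP = 4.90% + 4.1824 × 8.61% = 40.91%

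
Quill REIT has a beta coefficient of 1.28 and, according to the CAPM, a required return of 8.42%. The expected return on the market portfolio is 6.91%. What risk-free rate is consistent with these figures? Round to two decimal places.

1.52%

E(R) = R_f + β(E(R_m) − R_f) = R_f(1 − β) + β·E(R_m)
8.42% = R_f × (1 − 1.28) + 1.28 × 6.91%
8.42% = R_f × -0.28 + 8.8448%
R_f = (8.42% − 8.8448%) / -0.28 = 1.52%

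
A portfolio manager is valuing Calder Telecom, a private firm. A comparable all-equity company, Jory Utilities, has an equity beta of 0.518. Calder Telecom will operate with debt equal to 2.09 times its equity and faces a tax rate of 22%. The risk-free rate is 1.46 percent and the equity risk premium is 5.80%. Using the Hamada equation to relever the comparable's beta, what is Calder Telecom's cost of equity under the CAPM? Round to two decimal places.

9.36%

β_L = β_U × [1 + (1 − t)(D/E)] = 0.518 × [1 + (1 − 0.22) × 2.09]
    = 0.518 × [1 + 0.78 × 2.09] = 0.518 × 2.6302 = 1.3624
E(R) = R_f + β_L × MRP = 1.46% + 1.3624 × 5.80% = 9.36%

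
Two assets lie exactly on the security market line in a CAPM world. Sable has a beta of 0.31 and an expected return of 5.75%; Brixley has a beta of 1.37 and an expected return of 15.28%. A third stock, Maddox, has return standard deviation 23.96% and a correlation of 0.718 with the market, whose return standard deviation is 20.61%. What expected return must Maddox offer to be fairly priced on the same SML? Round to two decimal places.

10.47%

MRP = (15.28% − 5.75%) / (1.37 − 0.31) = 8.9906%
R_f = 5.75% − 0.31 × 8.9906% = 2.9629%
β_Maddox = ρ·σ_i/σ_m = 0.718 × 23.96 / 20.61 = 0.8347
E(R_Maddox) = R_f + β × MRP = 2.9629% + 0.8347 × 8.9906% = 10.47%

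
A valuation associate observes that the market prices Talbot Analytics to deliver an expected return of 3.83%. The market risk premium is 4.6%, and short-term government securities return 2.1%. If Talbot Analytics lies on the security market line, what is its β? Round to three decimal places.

β = (E(R) − R_f) / MRP = (3.83% − 2.1%) / 4.6% = 1.73% / 4.6% = 0.376

0.376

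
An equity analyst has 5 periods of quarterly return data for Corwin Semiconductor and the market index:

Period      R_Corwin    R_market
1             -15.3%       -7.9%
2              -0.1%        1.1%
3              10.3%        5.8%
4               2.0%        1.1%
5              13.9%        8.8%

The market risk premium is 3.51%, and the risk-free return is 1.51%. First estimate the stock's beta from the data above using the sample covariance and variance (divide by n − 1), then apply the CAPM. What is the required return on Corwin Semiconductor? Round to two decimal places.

7.78%

Mean R_i = (-15.3 − 0.1 + 10.3 + 2.0 + 13.9) / 5 = 2.1600%
Mean R_m = (-7.9 + 1.1 + 5.8 + 1.1 + 8.8) / 5 = 1.7800%
Σ(R_i − R̄_i)(R_m − R̄_m) = 285.7960  ⇒  Cov = 285.7960 / 4 = 71.4490
Σ(R_m − R̄_m)² = 160.0680  ⇒  Var(R_m) = 160.0680 / 4 = 40.0170
β = Cov / Var(R_m) = 71.4490 / 40.0170 = 1.7855
E(R) = R_f + β × MRP = 1.51% + 1.7855 × 3.51% = 7.78%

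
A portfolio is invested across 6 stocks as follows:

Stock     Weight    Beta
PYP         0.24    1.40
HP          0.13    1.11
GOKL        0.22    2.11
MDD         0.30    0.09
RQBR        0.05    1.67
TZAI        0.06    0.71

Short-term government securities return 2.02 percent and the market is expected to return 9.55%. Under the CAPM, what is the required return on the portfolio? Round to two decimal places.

10.28%

β_P = Σ w_i β_i = 0.24×1.40 + 0.13×1.11 + 0.22×2.11 + 0.30×0.09 + 0.05×1.67 + 0.06×0.71 = 1.0976
MRP = 9.55% − 2.02% = 7.53%
E(R_P) = R_f + β_P × MRP = 2.02% + 1.0976 × 7.53% = 10.28%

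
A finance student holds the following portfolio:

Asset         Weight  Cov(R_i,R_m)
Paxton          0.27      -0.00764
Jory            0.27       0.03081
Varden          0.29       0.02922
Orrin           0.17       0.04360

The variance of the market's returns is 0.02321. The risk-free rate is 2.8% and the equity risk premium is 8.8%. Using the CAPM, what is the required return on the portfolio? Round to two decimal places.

β_Paxton = -0.00764 / 0.02321 = -0.3292
β_Jory = 0.03081 / 0.02321 = 1.3274
β_Varden = 0.02922 / 0.02321 = 1.2589
β_Orrin = 0.04360 / 0.02321 = 1.8785
β_P = Σ w_i β_i = 0.27×-0.3292 + 0.27×1.3274 + 0.29×1.2589 + 0.17×1.8785 = 0.9539
E(R_P) = R_f + β_P × MRP = 2.8% + 0.9539 × 8.8% = 11.19%

11.19%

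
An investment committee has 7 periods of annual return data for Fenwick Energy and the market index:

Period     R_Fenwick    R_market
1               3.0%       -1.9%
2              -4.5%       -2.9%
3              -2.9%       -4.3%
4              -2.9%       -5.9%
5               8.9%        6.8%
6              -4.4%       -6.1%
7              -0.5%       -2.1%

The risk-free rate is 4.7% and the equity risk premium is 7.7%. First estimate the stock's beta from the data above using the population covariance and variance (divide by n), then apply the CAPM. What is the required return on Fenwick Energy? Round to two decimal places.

12.59%

Mean R_i = (3.0 − 4.5 − 2.9 − 2.9 + 8.9 − 4.4 − 0.5) / 7 = -0.4714%
Mean R_m = (-1.9 − 2.9 − 4.3 − 5.9 + 6.8 − 6.1 − 2.1) / 7 = -2.3429%
Σ(R_i − R̄_i)(R_m − R̄_m) = 117.6086  ⇒  Cov = 117.6086 / 7 = 16.8012
Σ(R_m − R̄_m)² = 114.7571  ⇒  Var(R_m) = 114.7571 / 7 = 16.3939
β = Cov / Var(R_m) = 16.8012 / 16.3939 = 1.0248
E(R) = R_f + β × MRP = 4.7% + 1.0248 × 7.7% = 12.59%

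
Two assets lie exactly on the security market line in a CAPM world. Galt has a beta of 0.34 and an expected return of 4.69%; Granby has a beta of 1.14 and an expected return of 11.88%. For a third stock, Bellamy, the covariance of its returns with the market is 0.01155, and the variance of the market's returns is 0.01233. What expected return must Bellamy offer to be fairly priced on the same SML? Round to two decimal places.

MRP = (11.88% − 4.69%) / (1.14 − 0.34) = 8.9875%
R_f = 4.69% − 0.34 × 8.9875% = 1.6343%
β_Bellamy = Cov / Var(R_m) = 0.01155 / 0.01233 = 0.9367
E(R_Bellamy) = R_f + β × MRP = 1.6343% + 0.9367 × 8.9875% = 10.05%

10.05%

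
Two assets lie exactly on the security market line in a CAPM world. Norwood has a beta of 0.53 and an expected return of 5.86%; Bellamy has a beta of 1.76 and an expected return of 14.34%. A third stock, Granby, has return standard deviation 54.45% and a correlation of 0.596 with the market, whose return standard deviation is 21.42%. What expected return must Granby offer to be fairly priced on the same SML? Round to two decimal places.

MRP = (14.34% − 5.86%) / (1.76 − 0.53) = 6.8943%
R_f = 5.86% − 0.53 × 6.8943% = 2.2060%
β_Granby = ρ·σ_i/σ_m = 0.596 × 54.45 / 21.42 = 1.5150
E(R_Granby) = R_f + β × MRP = 2.2060% + 1.5150 × 6.8943% = 12.65%

12.65%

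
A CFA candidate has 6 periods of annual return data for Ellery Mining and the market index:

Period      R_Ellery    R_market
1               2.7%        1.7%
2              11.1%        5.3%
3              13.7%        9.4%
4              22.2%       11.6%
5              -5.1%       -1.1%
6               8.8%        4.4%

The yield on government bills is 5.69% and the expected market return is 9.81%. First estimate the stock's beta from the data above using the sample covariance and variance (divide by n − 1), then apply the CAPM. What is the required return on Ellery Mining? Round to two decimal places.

13.67%

Mean R_i = (2.7 + 11.1 + 13.7 + 22.2 − 5.1 + 8.8) / 6 = 8.9000%
Mean R_m = (1.7 + 5.3 + 9.4 + 11.6 − 1.1 + 4.4) / 6 = 5.2167%
Σ(R_i − R̄_i)(R_m − R̄_m) = 215.4800  ⇒  Cov = 215.4800 / 5 = 43.0960
Σ(R_m − R̄_m)² = 111.1883  ⇒  Var(R_m) = 111.1883 / 5 = 22.2377
β = Cov / Var(R_m) = 43.0960 / 22.2377 = 1.9380
MRP = 9.81% − 5.69% = 4.12%
E(R) = R_f + β × MRP = 5.69% + 1.9380 × 4.12% = 13.67%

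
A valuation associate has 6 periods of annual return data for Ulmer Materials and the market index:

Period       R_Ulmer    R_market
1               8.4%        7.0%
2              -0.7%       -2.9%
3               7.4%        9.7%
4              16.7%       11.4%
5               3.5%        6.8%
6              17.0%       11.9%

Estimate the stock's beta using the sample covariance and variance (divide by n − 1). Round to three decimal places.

1.124

Mean R_i = (8.4 − 0.7 + 7.4 + 16.7 + 3.5 + 17.0) / 6 = 8.7167%
Mean R_m = (7.0 − 2.9 + 9.7 + 11.4 + 6.8 + 11.9) / 6 = 7.3167%
Σ(R_i − R̄_i)(R_m − R̄_m) = 166.4283  ⇒  Cov = 166.4283 / 5 = 33.2857
Σ(R_m − R̄_m)² = 148.1083  ⇒  Var(R_m) = 148.1083 / 5 = 29.6217
β = Cov / Var(R_m) = 33.2857 / 29.6217 = 1.1237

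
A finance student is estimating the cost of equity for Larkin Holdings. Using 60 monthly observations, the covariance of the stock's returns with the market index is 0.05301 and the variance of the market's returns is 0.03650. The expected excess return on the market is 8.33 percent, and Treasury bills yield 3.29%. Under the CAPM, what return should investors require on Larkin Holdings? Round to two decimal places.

15.39%

β = Cov(R_i, R_m) / Var(R_m) = 0.05301 / 0.03650 = 1.4523
E(R) = R_f + β × MRP = 3.29% + 1.4523 × 8.33% = 15.39%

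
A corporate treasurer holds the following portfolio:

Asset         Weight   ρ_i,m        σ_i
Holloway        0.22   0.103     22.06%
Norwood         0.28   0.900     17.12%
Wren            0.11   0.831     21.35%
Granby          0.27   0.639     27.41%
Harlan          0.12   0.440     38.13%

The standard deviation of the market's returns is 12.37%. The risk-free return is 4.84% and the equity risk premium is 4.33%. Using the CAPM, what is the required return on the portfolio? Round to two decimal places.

9.57%

β_Holloway = 0.103 × 22.06% / 12.37% = 0.1837
β_Norwood = 0.900 × 17.12% / 12.37% = 1.2456
β_Wren = 0.831 × 21.35% / 12.37% = 1.4343
β_Granby = 0.639 × 27.41% / 12.37% = 1.4159
β_Harlan = 0.440 × 38.13% / 12.37% = 1.3563
β_P = Σ w_i β_i = 0.22×0.1837 + 0.28×1.2456 + 0.11×1.4343 + 0.27×1.4159 + 0.12×1.3563 = 1.0920
E(R_P) = R_f + β_P × MRP = 4.84% + 1.0920 × 4.33% = 9.57%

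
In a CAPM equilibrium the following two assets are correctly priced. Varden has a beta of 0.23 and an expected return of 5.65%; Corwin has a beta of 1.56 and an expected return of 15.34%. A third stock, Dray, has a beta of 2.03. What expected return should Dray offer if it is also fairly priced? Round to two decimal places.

MRP (SML slope) = (15.34% − 5.65%) / (1.56 − 0.23) = 9.69% / 1.33 = 7.2857%
R_f (intercept) = 5.65% − 0.23 × 7.2857% = 3.9743%
E(R_Dray) = R_f + β × MRP = 3.9743% + 2.03 × 7.2857% = 18.76%

18.76%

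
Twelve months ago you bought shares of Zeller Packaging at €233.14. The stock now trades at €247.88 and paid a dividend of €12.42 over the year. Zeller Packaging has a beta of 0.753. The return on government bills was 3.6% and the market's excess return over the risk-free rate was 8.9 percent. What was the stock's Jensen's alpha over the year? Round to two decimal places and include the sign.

Realised HPR = (P1 + D1 − P0) / P0 = (247.88 + 12.42 − 233.14) / 233.14 = 27.16 / 233.14 = 11.6497%
CAPM required = R_f + β·MRP = 3.6% + 0.753 × 8.9% = 10.3017%
α = realised − required = 11.6497% − 10.3017% = +1.35%

+1.35%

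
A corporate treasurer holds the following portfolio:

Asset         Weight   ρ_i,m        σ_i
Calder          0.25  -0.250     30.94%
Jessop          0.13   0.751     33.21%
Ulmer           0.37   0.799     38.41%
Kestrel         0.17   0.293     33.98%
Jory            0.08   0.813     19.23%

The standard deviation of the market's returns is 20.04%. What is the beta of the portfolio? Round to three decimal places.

β_Calder = -0.250 × 30.94% / 20.04% = -0.3860
β_Jessop = 0.751 × 33.21% / 20.04% = 1.2445
β_Ulmer = 0.799 × 38.41% / 20.04% = 1.5314
β_Kestrel = 0.293 × 33.98% / 20.04% = 0.4968
β_Jory = 0.813 × 19.23% / 20.04% = 0.7801
β_P = Σ w_i β_i = 0.25×-0.3860 + 0.13×1.2445 + 0.37×1.5314 + 0.17×0.4968 + 0.08×0.7801 = 0.7788

0.779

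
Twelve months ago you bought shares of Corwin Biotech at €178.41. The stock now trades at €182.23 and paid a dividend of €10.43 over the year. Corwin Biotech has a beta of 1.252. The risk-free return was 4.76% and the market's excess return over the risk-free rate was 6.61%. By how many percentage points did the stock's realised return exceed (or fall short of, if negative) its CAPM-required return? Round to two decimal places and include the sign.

-5.05%

Realised HPR = (P1 + D1 − P0) / P0 = (182.23 + 10.43 − 178.41) / 178.41 = 14.25 / 178.41 = 7.9872%
CAPM required = R_f + β·MRP = 4.76% + 1.252 × 6.61% = 13.03572%
α = realised − required = 7.9872% − 13.03572% = -5.05%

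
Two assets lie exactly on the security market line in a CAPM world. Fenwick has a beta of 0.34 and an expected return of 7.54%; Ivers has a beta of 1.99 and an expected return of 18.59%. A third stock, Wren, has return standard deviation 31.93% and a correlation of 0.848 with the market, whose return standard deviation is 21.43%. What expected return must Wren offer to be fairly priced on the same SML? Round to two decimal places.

MRP = (18.59% − 7.54%) / (1.99 − 0.34) = 6.6970%
R_f = 7.54% − 0.34 × 6.6970% = 5.2630%
β_Wren = ρ·σ_i/σ_m = 0.848 × 31.93 / 21.43 = 1.2635
E(R_Wren) = R_f + β × MRP = 5.2630% + 1.2635 × 6.6970% = 13.72%

13.72%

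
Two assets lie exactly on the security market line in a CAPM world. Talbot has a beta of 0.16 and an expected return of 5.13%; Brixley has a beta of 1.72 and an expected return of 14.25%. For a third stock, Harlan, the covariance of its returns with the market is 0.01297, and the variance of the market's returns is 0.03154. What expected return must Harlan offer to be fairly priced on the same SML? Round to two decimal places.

MRP = (14.25% − 5.13%) / (1.72 − 0.16) = 5.8462%
R_f = 5.13% − 0.16 × 5.8462% = 4.1946%
β_Harlan = Cov / Var(R_m) = 0.01297 / 0.03154 = 0.4112
E(R_Harlan) = R_f + β × MRP = 4.1946% + 0.4112 × 5.8462% = 6.60%

6.60%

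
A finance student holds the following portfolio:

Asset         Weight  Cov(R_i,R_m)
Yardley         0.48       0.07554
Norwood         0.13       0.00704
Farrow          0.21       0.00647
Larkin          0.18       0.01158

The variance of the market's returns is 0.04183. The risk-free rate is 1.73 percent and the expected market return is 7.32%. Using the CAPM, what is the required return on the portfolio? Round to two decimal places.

7.16%

β_Yardley = 0.07554 / 0.04183 = 1.8059
β_Norwood = 0.00704 / 0.04183 = 0.1683
β_Farrow = 0.00647 / 0.04183 = 0.1547
β_Larkin = 0.01158 / 0.04183 = 0.2768
β_P = Σ w_i β_i = 0.48×1.8059 + 0.13×0.1683 + 0.21×0.1547 + 0.18×0.2768 = 0.9710
MRP = 7.32% − 1.73% = 5.59%
E(R_P) = R_f + β_P × MRP = 1.73% + 0.9710 × 5.59% = 7.16%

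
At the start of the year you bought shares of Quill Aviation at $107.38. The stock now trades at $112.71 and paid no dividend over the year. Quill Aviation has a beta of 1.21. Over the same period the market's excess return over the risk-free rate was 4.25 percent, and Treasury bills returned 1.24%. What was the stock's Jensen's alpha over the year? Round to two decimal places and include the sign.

Realised HPR = (P1 + D1 − P0) / P0 = (112.71 + 0.00 − 107.38) / 107.38 = 5.33 / 107.38 = 4.9637%
CAPM required = R_f + β·MRP = 1.24% + 1.21 × 4.25% = 6.3825%
α = realised − required = 4.9637% − 6.3825% = -1.42%

-1.42%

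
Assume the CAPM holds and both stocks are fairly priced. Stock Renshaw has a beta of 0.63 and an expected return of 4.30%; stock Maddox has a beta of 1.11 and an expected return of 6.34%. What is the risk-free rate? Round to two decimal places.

1.62%

Both satisfy E(R) = R_f + β·MRP, so the slope of the SML is
MRP = (6.34% − 4.30%) / (1.11 − 0.63) = 2.04% / 0.48 = 4.2500%
R_f = E(R_Renshaw) − β_Renshaw·MRP = 4.30% − 0.63 × 4.2500% = 1.6225%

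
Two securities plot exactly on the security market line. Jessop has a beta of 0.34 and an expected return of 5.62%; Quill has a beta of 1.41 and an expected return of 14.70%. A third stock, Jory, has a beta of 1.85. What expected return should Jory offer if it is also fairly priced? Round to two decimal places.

18.43%

MRP (SML slope) = (14.70% − 5.62%) / (1.41 − 0.34) = 9.08% / 1.07 = 8.4860%
R_f (intercept) = 5.62% − 0.34 × 8.4860% = 2.7348%
E(R_Jory) = R_f + β × MRP = 2.7348% + 1.85 × 8.4860% = 18.43%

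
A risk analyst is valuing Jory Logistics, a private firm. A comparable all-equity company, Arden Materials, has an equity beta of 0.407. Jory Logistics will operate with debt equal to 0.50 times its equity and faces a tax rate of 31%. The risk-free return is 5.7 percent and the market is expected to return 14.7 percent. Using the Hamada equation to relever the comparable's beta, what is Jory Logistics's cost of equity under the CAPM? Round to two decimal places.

10.63%

β_L = β_U × [1 + (1 − t)(D/E)] = 0.407 × [1 + (1 − 0.31) × 0.50]
    = 0.407 × [1 + 0.69 × 0.50] = 0.407 × 1.3450 = 0.5474
MRP = 14.7% − 5.7% = 9.00%
E(R) = R_f + β_L × MRP = 5.7% + 0.5474 × 9.0% = 10.63%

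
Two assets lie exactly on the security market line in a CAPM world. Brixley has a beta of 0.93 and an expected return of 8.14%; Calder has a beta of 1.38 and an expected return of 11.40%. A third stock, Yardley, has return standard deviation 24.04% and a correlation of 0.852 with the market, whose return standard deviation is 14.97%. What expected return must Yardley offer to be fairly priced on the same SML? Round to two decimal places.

11.31%

MRP = (11.40% − 8.14%) / (1.38 − 0.93) = 7.2444%
R_f = 8.14% − 0.93 × 7.2444% = 1.4027%
β_Yardley = ρ·σ_i/σ_m = 0.852 × 24.04 / 14.97 = 1.3682
E(R_Yardley) = R_f + β × MRP = 1.4027% + 1.3682 × 7.2444% = 11.31%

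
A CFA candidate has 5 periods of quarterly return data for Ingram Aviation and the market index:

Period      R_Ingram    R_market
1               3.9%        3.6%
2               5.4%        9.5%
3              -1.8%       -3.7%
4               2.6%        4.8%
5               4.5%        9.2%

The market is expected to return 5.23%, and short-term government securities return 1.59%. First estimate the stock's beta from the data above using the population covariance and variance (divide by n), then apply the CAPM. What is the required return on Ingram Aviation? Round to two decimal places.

Mean R_i = (3.9 + 5.4 − 1.8 + 2.6 + 4.5) / 5 = 2.9200%
Mean R_m = (3.6 + 9.5 − 3.7 + 4.8 + 9.2) / 5 = 4.6800%
Σ(R_i − R̄_i)(R_m − R̄_m) = 57.5520  ⇒  Cov = 57.5520 / 5 = 11.5104
Σ(R_m − R̄_m)² = 115.0680  ⇒  Var(R_m) = 115.0680 / 5 = 23.0136
β = Cov / Var(R_m) = 11.5104 / 23.0136 = 0.5002
MRP = 5.23% − 1.59% = 3.64%
E(R) = R_f + β × MRP = 1.59% + 0.5002 × 3.64% = 3.41%

3.41%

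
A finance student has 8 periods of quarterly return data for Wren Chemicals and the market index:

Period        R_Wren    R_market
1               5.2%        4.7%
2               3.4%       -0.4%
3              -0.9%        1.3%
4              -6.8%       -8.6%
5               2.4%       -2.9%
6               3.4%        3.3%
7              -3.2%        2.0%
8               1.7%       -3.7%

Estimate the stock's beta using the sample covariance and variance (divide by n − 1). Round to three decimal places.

Mean R_i = (5.2 + 3.4 − 0.9 − 6.8 + 2.4 + 3.4 − 3.2 + 1.7) / 8 = 0.6500%
Mean R_m = (4.7 − 0.4 + 1.3 − 8.6 − 2.9 + 3.3 + 2.0 − 3.7) / 8 = -0.5375%
Σ(R_i − R̄_i)(R_m − R̄_m) = 74.7550  ⇒  Cov = 74.7550 / 7 = 10.6793
Σ(R_m − R̄_m)² = 132.5788  ⇒  Var(R_m) = 132.5788 / 7 = 18.9398
β = Cov / Var(R_m) = 10.6793 / 18.9398 = 0.5639

0.564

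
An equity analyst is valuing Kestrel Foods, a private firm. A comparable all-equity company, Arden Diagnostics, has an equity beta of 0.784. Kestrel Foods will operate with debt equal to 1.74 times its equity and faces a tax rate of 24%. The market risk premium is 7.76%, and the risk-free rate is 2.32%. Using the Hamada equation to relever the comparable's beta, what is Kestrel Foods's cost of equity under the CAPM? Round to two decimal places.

β_L = β_U × [1 + (1 − t)(D/E)] = 0.784 × [1 + (1 − 0.24) × 1.74]
    = 0.784 × [1 + 0.76 × 1.74] = 0.784 × 2.3224 = 1.8208
E(R) = R_f + β_L × MRP = 2.32% + 1.8208 × 7.76% = 16.45%

16.45%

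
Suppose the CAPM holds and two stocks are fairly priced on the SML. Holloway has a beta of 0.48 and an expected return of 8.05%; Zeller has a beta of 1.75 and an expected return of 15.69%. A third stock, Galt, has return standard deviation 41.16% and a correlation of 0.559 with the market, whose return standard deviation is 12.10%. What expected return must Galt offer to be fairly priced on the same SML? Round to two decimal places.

16.60%

MRP = (15.69% − 8.05%) / (1.75 − 0.48) = 6.0157%
R_f = 8.05% − 0.48 × 6.0157% = 5.1625%
β_Galt = ρ·σ_i/σ_m = 0.559 × 41.16 / 12.10 = 1.9015
E(R_Galt) = R_f + β × MRP = 5.1625% + 1.9015 × 6.0157% = 16.60%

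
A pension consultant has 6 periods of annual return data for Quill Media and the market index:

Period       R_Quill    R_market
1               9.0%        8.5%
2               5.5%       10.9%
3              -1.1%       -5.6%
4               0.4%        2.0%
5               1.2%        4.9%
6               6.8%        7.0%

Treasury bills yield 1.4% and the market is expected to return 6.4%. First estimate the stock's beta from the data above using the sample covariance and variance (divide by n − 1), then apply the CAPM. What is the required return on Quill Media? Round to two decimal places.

4.21%

Mean R_i = (9.0 + 5.5 − 1.1 + 0.4 + 1.2 + 6.8) / 6 = 3.6333%
Mean R_m = (8.5 + 10.9 − 5.6 + 2.0 + 4.9 + 7.0) / 6 = 4.6167%
Σ(R_i − R̄_i)(R_m − R̄_m) = 96.2467  ⇒  Cov = 96.2467 / 5 = 19.2493
Σ(R_m − R̄_m)² = 171.5483  ⇒  Var(R_m) = 171.5483 / 5 = 34.3097
β = Cov / Var(R_m) = 19.2493 / 34.3097 = 0.5610
MRP = 6.4% − 1.4% = 5.00%
E(R) = R_f + β × MRP = 1.4% + 0.5610 × 5.0% = 4.21%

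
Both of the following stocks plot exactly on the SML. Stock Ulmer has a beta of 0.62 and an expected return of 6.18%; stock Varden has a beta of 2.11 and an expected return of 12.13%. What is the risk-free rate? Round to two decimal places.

Both satisfy E(R) = R_f + β·MRP, so the slope of the SML is
MRP = (12.13% − 6.18%) / (2.11 − 0.62) = 5.95% / 1.49 = 3.9933%
R_f = E(R_Ulmer) − β_Ulmer·MRP = 6.18% − 0.62 × 3.9933% = 3.7042%

3.70%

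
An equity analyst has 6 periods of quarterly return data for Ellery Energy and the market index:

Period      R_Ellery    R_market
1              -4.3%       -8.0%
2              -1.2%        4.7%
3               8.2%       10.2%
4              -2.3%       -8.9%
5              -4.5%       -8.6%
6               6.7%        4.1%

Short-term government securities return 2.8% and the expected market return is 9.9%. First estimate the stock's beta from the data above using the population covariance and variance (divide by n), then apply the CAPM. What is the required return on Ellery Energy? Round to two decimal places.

Mean R_i = (-4.3 − 1.2 + 8.2 − 2.3 − 4.5 + 6.7) / 6 = 0.4333%
Mean R_m = (-8.0 + 4.7 + 10.2 − 8.9 − 8.6 + 4.1) / 6 = -1.0833%
Σ(R_i − R̄_i)(R_m − R̄_m) = 201.8567  ⇒  Cov = 201.8567 / 6 = 33.6428
Σ(R_m − R̄_m)² = 353.0683  ⇒  Var(R_m) = 353.0683 / 6 = 58.8447
β = Cov / Var(R_m) = 33.6428 / 58.8447 = 0.5717
MRP = 9.9% − 2.8% = 7.10%
E(R) = R_f + β × MRP = 2.8% + 0.5717 × 7.1% = 6.86%

6.86%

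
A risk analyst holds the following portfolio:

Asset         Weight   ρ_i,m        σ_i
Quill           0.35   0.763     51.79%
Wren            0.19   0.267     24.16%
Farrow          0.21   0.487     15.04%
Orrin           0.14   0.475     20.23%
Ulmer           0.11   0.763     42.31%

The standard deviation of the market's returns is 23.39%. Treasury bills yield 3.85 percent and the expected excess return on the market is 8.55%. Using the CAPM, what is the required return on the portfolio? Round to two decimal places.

β_Quill = 0.763 × 51.79% / 23.39% = 1.6894
β_Wren = 0.267 × 24.16% / 23.39% = 0.2758
β_Farrow = 0.487 × 15.04% / 23.39% = 0.3131
β_Orrin = 0.475 × 20.23% / 23.39% = 0.4108
β_Ulmer = 0.763 × 42.31% / 23.39% = 1.3802
β_P = Σ w_i β_i = 0.35×1.6894 + 0.19×0.2758 + 0.21×0.3131 + 0.14×0.4108 + 0.11×1.3802 = 0.9188
E(R_P) = R_f + β_P × MRP = 3.85% + 0.9188 × 8.55% = 11.71%

11.71%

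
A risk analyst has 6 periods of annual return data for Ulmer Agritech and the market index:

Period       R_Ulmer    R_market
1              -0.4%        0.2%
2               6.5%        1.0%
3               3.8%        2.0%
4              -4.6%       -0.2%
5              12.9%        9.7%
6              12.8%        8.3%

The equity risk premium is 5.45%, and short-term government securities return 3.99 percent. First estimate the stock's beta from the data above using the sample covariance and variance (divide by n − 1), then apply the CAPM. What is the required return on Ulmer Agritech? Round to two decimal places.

11.93%

Mean R_i = (-0.4 + 6.5 + 3.8 − 4.6 + 12.9 + 12.8) / 6 = 5.1667%
Mean R_m = (0.2 + 1.0 + 2.0 − 0.2 + 9.7 + 8.3) / 6 = 3.5000%
Σ(R_i − R̄_i)(R_m − R̄_m) = 137.8100  ⇒  Cov = 137.8100 / 5 = 27.5620
Σ(R_m − R̄_m)² = 94.5600  ⇒  Var(R_m) = 94.5600 / 5 = 18.9120
β = Cov / Var(R_m) = 27.5620 / 18.9120 = 1.4574
E(R) = R_f + β × MRP = 3.99% + 1.4574 × 5.45% = 11.93%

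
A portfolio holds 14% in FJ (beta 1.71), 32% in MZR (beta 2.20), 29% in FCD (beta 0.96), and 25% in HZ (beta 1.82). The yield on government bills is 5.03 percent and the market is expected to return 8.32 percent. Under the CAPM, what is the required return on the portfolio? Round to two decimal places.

10.55%

β_P = Σ w_i β_i = 0.14×1.71 + 0.32×2.20 + 0.29×0.96 + 0.25×1.82 = 1.6768
MRP = 8.32% − 5.03% = 3.29%
E(R_P) = R_f + β_P × MRP = 5.03% + 1.6768 × 3.29% = 10.55%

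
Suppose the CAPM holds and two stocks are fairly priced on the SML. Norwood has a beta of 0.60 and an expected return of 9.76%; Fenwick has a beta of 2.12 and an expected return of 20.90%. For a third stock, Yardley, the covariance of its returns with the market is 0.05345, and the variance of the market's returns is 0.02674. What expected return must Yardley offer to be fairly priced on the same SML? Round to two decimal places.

20.01%

MRP = (20.90% − 9.76%) / (2.12 − 0.60) = 7.3289%
R_f = 9.76% − 0.60 × 7.3289% = 5.3627%
β_Yardley = Cov / Var(R_m) = 0.05345 / 0.02674 = 1.9989
E(R_Yardley) = R_f + β × MRP = 5.3627% + 1.9989 × 7.3289% = 20.01%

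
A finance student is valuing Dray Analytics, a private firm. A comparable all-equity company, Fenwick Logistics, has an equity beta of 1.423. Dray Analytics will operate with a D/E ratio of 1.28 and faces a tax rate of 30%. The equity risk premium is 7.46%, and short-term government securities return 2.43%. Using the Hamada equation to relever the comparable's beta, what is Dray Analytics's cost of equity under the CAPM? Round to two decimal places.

β_L = β_U × [1 + (1 − t)(D/E)] = 1.423 × [1 + (1 − 0.30) × 1.28]
    = 1.423 × [1 + 0.70 × 1.28] = 1.423 × 1.8960 = 2.6980
E(R) = R_f + β_L × MRP = 2.43% + 2.6980 × 7.46% = 22.56%

22.56%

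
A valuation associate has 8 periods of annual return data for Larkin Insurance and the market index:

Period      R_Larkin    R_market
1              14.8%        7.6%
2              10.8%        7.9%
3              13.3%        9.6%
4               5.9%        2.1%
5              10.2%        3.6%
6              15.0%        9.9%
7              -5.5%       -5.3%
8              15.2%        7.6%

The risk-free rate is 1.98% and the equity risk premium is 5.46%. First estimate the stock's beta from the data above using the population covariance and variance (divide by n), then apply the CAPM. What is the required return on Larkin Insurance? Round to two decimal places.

9.14%

Mean R_i = (14.8 + 10.8 + 13.3 + 5.9 + 10.2 + 15.0 − 5.5 + 15.2) / 8 = 9.9625%
Mean R_m = (7.6 + 7.9 + 9.6 + 2.1 + 3.6 + 9.9 − 5.3 + 7.6) / 8 = 5.3750%
Σ(R_i − R̄_i)(R_m − R̄_m) = 239.3725  ⇒  Cov = 239.3725 / 8 = 29.9216
Σ(R_m − R̄_m)² = 182.4350  ⇒  Var(R_m) = 182.4350 / 8 = 22.8044
β = Cov / Var(R_m) = 29.9216 / 22.8044 = 1.3121
E(R) = R_f + β × MRP = 1.98% + 1.3121 × 5.46% = 9.14%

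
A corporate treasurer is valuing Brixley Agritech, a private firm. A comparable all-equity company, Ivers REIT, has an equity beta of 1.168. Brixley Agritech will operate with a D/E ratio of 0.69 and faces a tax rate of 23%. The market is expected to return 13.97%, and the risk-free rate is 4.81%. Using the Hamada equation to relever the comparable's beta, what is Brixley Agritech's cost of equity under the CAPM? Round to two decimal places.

21.19%

β_L = β_U × [1 + (1 − t)(D/E)] = 1.168 × [1 + (1 − 0.23) × 0.69]
    = 1.168 × [1 + 0.77 × 0.69] = 1.168 × 1.5313 = 1.7886
MRP = 13.97% − 4.81% = 9.16%
E(R) = R_f + β_L × MRP = 4.81% + 1.7886 × 9.16% = 21.19%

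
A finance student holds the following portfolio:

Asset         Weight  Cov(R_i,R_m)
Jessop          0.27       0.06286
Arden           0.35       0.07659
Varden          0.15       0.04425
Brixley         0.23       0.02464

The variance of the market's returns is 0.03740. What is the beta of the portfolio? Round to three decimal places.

1.500

β_Jessop = 0.06286 / 0.03740 = 1.6807
β_Arden = 0.07659 / 0.03740 = 2.0479
β_Varden = 0.04425 / 0.03740 = 1.1832
β_Brixley = 0.02464 / 0.03740 = 0.6588
β_P = Σ w_i β_i = 0.27×1.6807 + 0.35×2.0479 + 0.15×1.1832 + 0.23×0.6588 = 1.4996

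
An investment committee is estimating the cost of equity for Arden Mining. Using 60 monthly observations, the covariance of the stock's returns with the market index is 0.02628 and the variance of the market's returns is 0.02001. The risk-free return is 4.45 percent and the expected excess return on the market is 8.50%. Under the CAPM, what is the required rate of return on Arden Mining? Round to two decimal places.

15.61%

β = Cov(R_i, R_m) / Var(R_m) = 0.02628 / 0.02001 = 1.3133
E(R) = R_f + β × MRP = 4.45% + 1.3133 × 8.50% = 15.61%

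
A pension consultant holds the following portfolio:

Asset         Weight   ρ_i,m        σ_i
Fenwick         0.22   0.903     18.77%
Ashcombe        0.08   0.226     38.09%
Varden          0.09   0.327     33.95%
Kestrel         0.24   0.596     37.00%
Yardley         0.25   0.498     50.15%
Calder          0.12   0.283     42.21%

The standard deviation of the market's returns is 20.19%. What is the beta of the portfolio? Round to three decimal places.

β_Fenwick = 0.903 × 18.77% / 20.19% = 0.8395
β_Ashcombe = 0.226 × 38.09% / 20.19% = 0.4264
β_Varden = 0.327 × 33.95% / 20.19% = 0.5499
β_Kestrel = 0.596 × 37.00% / 20.19% = 1.0922
β_Yardley = 0.498 × 50.15% / 20.19% = 1.2370
β_Calder = 0.283 × 42.21% / 20.19% = 0.5917
β_P = Σ w_i β_i = 0.22×0.8395 + 0.08×0.4264 + 0.09×0.5499 + 0.24×1.0922 + 0.25×1.2370 + 0.12×0.5917 = 0.9107

0.911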